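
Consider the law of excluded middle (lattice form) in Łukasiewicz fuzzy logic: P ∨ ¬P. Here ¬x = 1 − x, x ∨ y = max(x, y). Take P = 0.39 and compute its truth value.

¬P = 1 − 0.39 = 0.61
P ∨ ¬P = max(0.39, 0.61) = 0.61
(The value 0.61 < 1 shows this instance is not satisfied; not a Ł∞-tautology — its value is max(a, 1−a).)

0.61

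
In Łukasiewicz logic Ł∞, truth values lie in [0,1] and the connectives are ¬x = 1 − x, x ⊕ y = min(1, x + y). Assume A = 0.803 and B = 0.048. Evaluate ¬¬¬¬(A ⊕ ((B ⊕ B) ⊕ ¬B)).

B ⊕ B = min(1, 0.048 + 0.048) = min(1, 0.096) = 0.096
¬B = 1 − 0.048 = 0.952
(B ⊕ B) ⊕ ¬B = min(1, 0.096 + 0.952) = min(1, 1.048) = 1.000
A ⊕ ((B ⊕ B) ⊕ ¬B) = min(1, 0.803 + 1.000) = min(1, 1.803) = 1.000
¬(A ⊕ ((B ⊕ B) ⊕ ¬B)) = 1 − 1.000 = 0.000
¬¬(A ⊕ ((B ⊕ B) ⊕ ¬B)) = 1 − 0.000 = 1.000
¬¬¬(A ⊕ ((B ⊕ B) ⊕ ¬B)) = 1 − 1.000 = 0.000
¬¬¬¬(A ⊕ ((B ⊕ B) ⊕ ¬B)) = 1 − 0.000 = 1.000

1.000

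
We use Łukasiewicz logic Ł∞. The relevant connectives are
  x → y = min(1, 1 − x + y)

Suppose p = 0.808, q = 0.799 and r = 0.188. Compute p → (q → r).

0.581

q → r = min(1, 1 − 0.799 + 0.188) = min(1, 0.389) = 0.389
p → (q → r) = min(1, 1 − 0.808 + 0.389) = min(1, 0.581) = 0.581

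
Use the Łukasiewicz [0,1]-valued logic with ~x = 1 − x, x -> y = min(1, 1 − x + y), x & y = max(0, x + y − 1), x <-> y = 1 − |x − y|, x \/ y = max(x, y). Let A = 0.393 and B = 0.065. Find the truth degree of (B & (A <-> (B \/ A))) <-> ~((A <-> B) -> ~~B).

0.458

B \/ A = max(0.065, 0.393) = 0.393
A <-> (B \/ A) = 1 − |0.393 − 0.393| = 1 − 0.000 = 1.000
B & (A <-> (B \/ A)) = max(0, 0.065 + 1.000 − 1) = max(0, 0.065) = 0.065
A <-> B = 1 − |0.393 − 0.065| = 1 − 0.328 = 0.672
~B = 1 − 0.065 = 0.935
~~B = 1 − 0.935 = 0.065
(A <-> B) -> ~~B = min(1, 1 − 0.672 + 0.065) = min(1, 0.393) = 0.393
~((A <-> B) -> ~~B) = 1 − 0.393 = 0.607
(B & (A <-> (B \/ A))) <-> ~((A <-> B) -> ~~B) = 1 − |0.065 − 0.607| = 1 − 0.542 = 0.458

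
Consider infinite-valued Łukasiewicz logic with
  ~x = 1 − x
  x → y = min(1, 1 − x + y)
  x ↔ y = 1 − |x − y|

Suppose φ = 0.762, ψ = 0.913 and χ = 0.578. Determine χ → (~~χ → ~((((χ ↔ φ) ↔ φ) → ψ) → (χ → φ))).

0.844

~χ = 1 − 0.578 = 0.422
~~χ = 1 − 0.422 = 0.578
χ ↔ φ = 1 − |0.578 − 0.762| = 1 − 0.184 = 0.816
(χ ↔ φ) ↔ φ = 1 − |0.816 − 0.762| = 1 − 0.054 = 0.946
((χ ↔ φ) ↔ φ) → ψ = min(1, 1 − 0.946 + 0.913) = min(1, 0.967) = 0.967
χ → φ = min(1, 1 − 0.578 + 0.762) = min(1, 1.184) = 1.000
(((χ ↔ φ) ↔ φ) → ψ) → (χ → φ) = min(1, 1 − 0.967 + 1.000) = min(1, 1.033) = 1.000
~((((χ ↔ φ) ↔ φ) → ψ) → (χ → φ)) = 1 − 1.000 = 0.000
~~χ → ~((((χ ↔ φ) ↔ φ) → ψ) → (χ → φ)) = min(1, 1 − 0.578 + 0.000) = min(1, 0.422) = 0.422
χ → (~~χ → ~((((χ ↔ φ) ↔ φ) → ψ) → (χ → φ))) = min(1, 1 − 0.578 + 0.422) = min(1, 0.844) = 0.844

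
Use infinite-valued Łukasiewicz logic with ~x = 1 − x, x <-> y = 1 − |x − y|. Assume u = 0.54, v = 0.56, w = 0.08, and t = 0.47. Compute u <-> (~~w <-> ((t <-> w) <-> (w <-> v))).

0.63

~w = 1 − 0.08 = 0.92
~~w = 1 − 0.92 = 0.08
t <-> w = 1 − |0.47 − 0.08| = 1 − 0.39 = 0.61
w <-> v = 1 − |0.08 − 0.56| = 1 − 0.48 = 0.52
(t <-> w) <-> (w <-> v) = 1 − |0.61 − 0.52| = 1 − 0.09 = 0.91
~~w <-> ((t <-> w) <-> (w <-> v)) = 1 − |0.08 − 0.91| = 1 − 0.83 = 0.17
u <-> (~~w <-> ((t <-> w) <-> (w <-> v))) = 1 − |0.54 − 0.17| = 1 − 0.37 = 0.63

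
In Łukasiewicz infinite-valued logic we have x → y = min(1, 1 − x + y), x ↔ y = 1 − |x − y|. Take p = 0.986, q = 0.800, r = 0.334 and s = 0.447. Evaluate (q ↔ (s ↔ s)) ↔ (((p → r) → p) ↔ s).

0.647

s ↔ s = 1 − |0.447 − 0.447| = 1 − 0.000 = 1.000
q ↔ (s ↔ s) = 1 − |0.800 − 1.000| = 1 − 0.200 = 0.800
p → r = min(1, 1 − 0.986 + 0.334) = min(1, 0.348) = 0.348
(p → r) → p = min(1, 1 − 0.348 + 0.986) = min(1, 1.638) = 1.000
((p → r) → p) ↔ s = 1 − |1.000 − 0.447| = 1 − 0.553 = 0.447
(q ↔ (s ↔ s)) ↔ (((p → r) → p) ↔ s) = 1 − |0.800 − 0.447| = 1 − 0.353 = 0.647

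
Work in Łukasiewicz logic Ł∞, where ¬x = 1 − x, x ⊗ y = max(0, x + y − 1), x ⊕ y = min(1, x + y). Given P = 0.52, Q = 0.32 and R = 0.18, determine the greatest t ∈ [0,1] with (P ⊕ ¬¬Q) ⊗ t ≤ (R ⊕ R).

¬Q = 1 − 0.32 = 0.68
¬¬Q = 1 − 0.68 = 0.32
P ⊕ ¬¬Q = min(1, 0.52 + 0.32) = min(1, 0.84) = 0.84
So the left factor is P ⊕ ¬¬Q = 0.84.
R ⊕ R = min(1, 0.18 + 0.18) = min(1, 0.36) = 0.36
So the right-hand bound is R ⊕ R = 0.36.
The residuum of the Łukasiewicz t-norm gives the supremum: min(1, 1 − 0.84 + 0.36).
1 − 0.84 + 0.36 = 0.52, so t = min(1, 0.52) = 0.52.
Check: 0.84 ⊗ 0.52 = max(0, 0.36) = 0.36 ≤ 0.36.

0.52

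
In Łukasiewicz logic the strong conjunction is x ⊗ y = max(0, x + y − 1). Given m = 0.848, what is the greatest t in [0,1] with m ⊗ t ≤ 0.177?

The residuum of the Łukasiewicz t-norm gives the supremum: min(1, 1 − 0.848 + 0.177).
1 − 0.848 + 0.177 = 0.329, so t = min(1, 0.329) = 0.329.
Check: 0.848 ⊗ 0.329 = max(0, 0.177) = 0.177 ≤ 0.177.

0.329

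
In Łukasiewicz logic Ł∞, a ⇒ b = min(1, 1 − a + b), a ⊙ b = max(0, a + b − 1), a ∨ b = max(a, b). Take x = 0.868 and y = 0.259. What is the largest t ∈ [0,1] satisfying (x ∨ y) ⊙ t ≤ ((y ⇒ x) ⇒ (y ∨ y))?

x ∨ y = max(0.868, 0.259) = 0.868
So the left factor is x ∨ y = 0.868.
y ⇒ x = min(1, 1 − 0.259 + 0.868) = min(1, 1.609) = 1.000
y ∨ y = max(0.259, 0.259) = 0.259
(y ⇒ x) ⇒ (y ∨ y) = min(1, 1 − 1.000 + 0.259) = min(1, 0.259) = 0.259
So the right-hand bound is (y ⇒ x) ⇒ (y ∨ y) = 0.259.
The residuum of the Łukasiewicz t-norm gives the supremum: min(1, 1 − 0.868 + 0.259).
1 − 0.868 + 0.259 = 0.391, so t = min(1, 0.391) = 0.391.
Check: 0.868 ⊙ 0.391 = max(0, 0.259) = 0.259 ≤ 0.259.

0.391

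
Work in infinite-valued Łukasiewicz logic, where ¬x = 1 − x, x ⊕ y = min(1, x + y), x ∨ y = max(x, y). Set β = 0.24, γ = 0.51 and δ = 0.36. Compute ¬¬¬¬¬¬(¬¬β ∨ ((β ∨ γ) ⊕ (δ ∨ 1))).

¬β = 1 − 0.24 = 0.76
¬¬β = 1 − 0.76 = 0.24
β ∨ γ = max(0.24, 0.51) = 0.51
δ ∨ 1 = max(0.36, 1.00) = 1.00
(β ∨ γ) ⊕ (δ ∨ 1) = min(1, 0.51 + 1.00) = min(1, 1.51) = 1.00
¬¬β ∨ ((β ∨ γ) ⊕ (δ ∨ 1)) = max(0.24, 1.00) = 1.00
¬(¬¬β ∨ ((β ∨ γ) ⊕ (δ ∨ 1))) = 1 − 1.00 = 0.00
¬¬(¬¬β ∨ ((β ∨ γ) ⊕ (δ ∨ 1))) = 1 − 0.00 = 1.00
¬¬¬(¬¬β ∨ ((β ∨ γ) ⊕ (δ ∨ 1))) = 1 − 1.00 = 0.00
¬¬¬¬(¬¬β ∨ ((β ∨ γ) ⊕ (δ ∨ 1))) = 1 − 0.00 = 1.00
¬¬¬¬¬(¬¬β ∨ ((β ∨ γ) ⊕ (δ ∨ 1))) = 1 − 1.00 = 0.00
¬¬¬¬¬¬(¬¬β ∨ ((β ∨ γ) ⊕ (δ ∨ 1))) = 1 − 0.00 = 1.00

1.00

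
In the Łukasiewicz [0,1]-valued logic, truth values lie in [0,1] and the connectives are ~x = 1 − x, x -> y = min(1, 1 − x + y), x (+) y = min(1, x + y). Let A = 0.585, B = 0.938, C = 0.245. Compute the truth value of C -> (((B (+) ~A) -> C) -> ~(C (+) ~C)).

~A = 1 − 0.585 = 0.415
B (+) ~A = min(1, 0.938 + 0.415) = min(1, 1.353) = 1.000
(B (+) ~A) -> C = min(1, 1 − 1.000 + 0.245) = min(1, 0.245) = 0.245
~C = 1 − 0.245 = 0.755
C (+) ~C = min(1, 0.245 + 0.755) = min(1, 1.000) = 1.000
~(C (+) ~C) = 1 − 1.000 = 0.000
((B (+) ~A) -> C) -> ~(C (+) ~C) = min(1, 1 − 0.245 + 0.000) = min(1, 0.755) = 0.755
C -> (((B (+) ~A) -> C) -> ~(C (+) ~C)) = min(1, 1 − 0.245 + 0.755) = min(1, 1.510) = 1.000

1.000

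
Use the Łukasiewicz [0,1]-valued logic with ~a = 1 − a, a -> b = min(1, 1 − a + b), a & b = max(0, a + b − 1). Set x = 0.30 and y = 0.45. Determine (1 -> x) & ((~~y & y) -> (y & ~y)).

0.30

1 -> x = min(1, 1 − 1.00 + 0.30) = min(1, 0.30) = 0.30
~y = 1 − 0.45 = 0.55
~~y = 1 − 0.55 = 0.45
~~y & y = max(0, 0.45 + 0.45 − 1) = max(0, -0.10) = 0.00
y & ~y = max(0, 0.45 + 0.55 − 1) = max(0, 0.00) = 0.00
(~~y & y) -> (y & ~y) = min(1, 1 − 0.00 + 0.00) = min(1, 1.00) = 1.00
(1 -> x) & ((~~y & y) -> (y & ~y)) = max(0, 0.30 + 1.00 − 1) = max(0, 0.30) = 0.30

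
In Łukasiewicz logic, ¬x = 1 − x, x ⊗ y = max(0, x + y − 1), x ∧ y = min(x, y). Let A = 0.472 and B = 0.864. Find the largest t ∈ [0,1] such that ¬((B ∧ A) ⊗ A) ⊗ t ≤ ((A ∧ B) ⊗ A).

B ∧ A = min(0.864, 0.472) = 0.472
(B ∧ A) ⊗ A = max(0, 0.472 + 0.472 − 1) = max(0, -0.056) = 0.000
¬((B ∧ A) ⊗ A) = 1 − 0.000 = 1.000
So the left factor is ¬((B ∧ A) ⊗ A) = 1.000.
A ∧ B = min(0.472, 0.864) = 0.472
(A ∧ B) ⊗ A = max(0, 0.472 + 0.472 − 1) = max(0, -0.056) = 0.000
So the right-hand bound is (A ∧ B) ⊗ A = 0.000.
The residuum of the Łukasiewicz t-norm gives the supremum: min(1, 1 − 1.000 + 0.000).
1 − 1.000 + 0.000 = 0.000, so t = min(1, 0.000) = 0.000.
Check: 1.000 ⊗ 0.000 = max(0, 0.000) = 0.000 ≤ 0.000.

0.000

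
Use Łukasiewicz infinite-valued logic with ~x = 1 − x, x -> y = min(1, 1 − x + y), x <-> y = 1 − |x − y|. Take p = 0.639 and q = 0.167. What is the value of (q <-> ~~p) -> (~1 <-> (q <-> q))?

~p = 1 − 0.639 = 0.361
~~p = 1 − 0.361 = 0.639
q <-> ~~p = 1 − |0.167 − 0.639| = 1 − 0.472 = 0.528
~1 = 1 − 1.000 = 0.000
q <-> q = 1 − |0.167 − 0.167| = 1 − 0.000 = 1.000
~1 <-> (q <-> q) = 1 − |0.000 − 1.000| = 1 − 1.000 = 0.000
(q <-> ~~p) -> (~1 <-> (q <-> q)) = min(1, 1 − 0.528 + 0.000) = min(1, 0.472) = 0.472

0.472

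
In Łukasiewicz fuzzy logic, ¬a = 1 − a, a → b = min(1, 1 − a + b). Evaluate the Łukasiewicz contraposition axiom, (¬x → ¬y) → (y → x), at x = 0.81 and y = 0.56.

1.00

¬x = 1 − 0.81 = 0.19
¬y = 1 − 0.56 = 0.44
¬x → ¬y = min(1, 1 − 0.19 + 0.44) = min(1, 1.25) = 1.00
y → x = min(1, 1 − 0.56 + 0.81) = min(1, 1.25) = 1.00
(¬x → ¬y) → (y → x) = min(1, 1 − 1.00 + 1.00) = min(1, 1.00) = 1.00
(As expected: an axiom of Ł∞, always 1.)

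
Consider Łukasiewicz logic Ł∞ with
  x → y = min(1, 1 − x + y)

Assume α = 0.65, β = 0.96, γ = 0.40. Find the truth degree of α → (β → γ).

β → γ = min(1, 1 − 0.96 + 0.40) = min(1, 0.44) = 0.44
α → (β → γ) = min(1, 1 − 0.65 + 0.44) = min(1, 0.79) = 0.79

0.79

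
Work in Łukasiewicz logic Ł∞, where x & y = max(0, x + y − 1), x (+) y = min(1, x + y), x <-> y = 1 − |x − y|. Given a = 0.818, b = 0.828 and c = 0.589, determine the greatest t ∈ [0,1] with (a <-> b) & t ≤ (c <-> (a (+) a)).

a <-> b = 1 − |0.818 − 0.828| = 1 − 0.010 = 0.990
So the left factor is a <-> b = 0.990.
a (+) a = min(1, 0.818 + 0.818) = min(1, 1.636) = 1.000
c <-> (a (+) a) = 1 − |0.589 − 1.000| = 1 − 0.411 = 0.589
So the right-hand bound is c <-> (a (+) a) = 0.589.
The residuum of the Łukasiewicz t-norm gives the supremum: min(1, 1 − 0.990 + 0.589).
1 − 0.990 + 0.589 = 0.599, so t = min(1, 0.599) = 0.599.
Check: 0.990 & 0.599 = max(0, 0.589) = 0.589 ≤ 0.589.

0.599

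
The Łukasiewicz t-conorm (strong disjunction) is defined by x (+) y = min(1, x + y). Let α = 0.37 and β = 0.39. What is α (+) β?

α (+) β = min(1, 0.37 + 0.39) = min(1, 0.76) = 0.76
For comparison, the Gödel t-conorm max(x, y) would give 0.39.

0.76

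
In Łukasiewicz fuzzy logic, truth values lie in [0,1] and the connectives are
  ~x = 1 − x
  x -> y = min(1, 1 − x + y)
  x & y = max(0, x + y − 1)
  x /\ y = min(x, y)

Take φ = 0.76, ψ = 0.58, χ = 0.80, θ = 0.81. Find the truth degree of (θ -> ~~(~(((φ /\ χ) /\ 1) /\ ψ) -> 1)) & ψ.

φ /\ χ = min(0.76, 0.80) = 0.76
(φ /\ χ) /\ 1 = min(0.76, 1.00) = 0.76
((φ /\ χ) /\ 1) /\ ψ = min(0.76, 0.58) = 0.58
~(((φ /\ χ) /\ 1) /\ ψ) = 1 − 0.58 = 0.42
~(((φ /\ χ) /\ 1) /\ ψ) -> 1 = min(1, 1 − 0.42 + 1.00) = min(1, 1.58) = 1.00
~(~(((φ /\ χ) /\ 1) /\ ψ) -> 1) = 1 − 1.00 = 0.00
~~(~(((φ /\ χ) /\ 1) /\ ψ) -> 1) = 1 − 0.00 = 1.00
θ -> ~~(~(((φ /\ χ) /\ 1) /\ ψ) -> 1) = min(1, 1 − 0.81 + 1.00) = min(1, 1.19) = 1.00
(θ -> ~~(~(((φ /\ χ) /\ 1) /\ ψ) -> 1)) & ψ = max(0, 1.00 + 0.58 − 1) = max(0, 0.58) = 0.58

0.58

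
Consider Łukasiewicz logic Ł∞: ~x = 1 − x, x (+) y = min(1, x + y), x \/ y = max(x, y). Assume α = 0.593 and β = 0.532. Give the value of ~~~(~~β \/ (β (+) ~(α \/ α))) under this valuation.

~β = 1 − 0.532 = 0.468
~~β = 1 − 0.468 = 0.532
α \/ α = max(0.593, 0.593) = 0.593
~(α \/ α) = 1 − 0.593 = 0.407
β (+) ~(α \/ α) = min(1, 0.532 + 0.407) = min(1, 0.939) = 0.939
~~β \/ (β (+) ~(α \/ α)) = max(0.532, 0.939) = 0.939
~(~~β \/ (β (+) ~(α \/ α))) = 1 − 0.939 = 0.061
~~(~~β \/ (β (+) ~(α \/ α))) = 1 − 0.061 = 0.939
~~~(~~β \/ (β (+) ~(α \/ α))) = 1 − 0.939 = 0.061

0.061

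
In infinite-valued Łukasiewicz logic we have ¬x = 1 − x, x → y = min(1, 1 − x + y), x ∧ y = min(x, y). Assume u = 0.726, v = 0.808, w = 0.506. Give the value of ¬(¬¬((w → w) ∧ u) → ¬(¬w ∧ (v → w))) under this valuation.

w → w = min(1, 1 − 0.506 + 0.506) = min(1, 1.000) = 1.000
(w → w) ∧ u = min(1.000, 0.726) = 0.726
¬((w → w) ∧ u) = 1 − 0.726 = 0.274
¬¬((w → w) ∧ u) = 1 − 0.274 = 0.726
¬w = 1 − 0.506 = 0.494
v → w = min(1, 1 − 0.808 + 0.506) = min(1, 0.698) = 0.698
¬w ∧ (v → w) = min(0.494, 0.698) = 0.494
¬(¬w ∧ (v → w)) = 1 − 0.494 = 0.506
¬¬((w → w) ∧ u) → ¬(¬w ∧ (v → w)) = min(1, 1 − 0.726 + 0.506) = min(1, 0.780) = 0.780
¬(¬¬((w → w) ∧ u) → ¬(¬w ∧ (v → w))) = 1 − 0.780 = 0.220

0.220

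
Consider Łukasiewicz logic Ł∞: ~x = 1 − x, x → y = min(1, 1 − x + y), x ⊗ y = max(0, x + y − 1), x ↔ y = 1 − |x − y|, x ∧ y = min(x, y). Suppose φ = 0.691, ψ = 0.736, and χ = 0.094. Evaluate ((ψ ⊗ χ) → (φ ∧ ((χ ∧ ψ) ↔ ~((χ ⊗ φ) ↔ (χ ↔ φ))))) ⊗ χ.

ψ ⊗ χ = max(0, 0.736 + 0.094 − 1) = max(0, -0.170) = 0.000
χ ∧ ψ = min(0.094, 0.736) = 0.094
χ ⊗ φ = max(0, 0.094 + 0.691 − 1) = max(0, -0.215) = 0.000
χ ↔ φ = 1 − |0.094 − 0.691| = 1 − 0.597 = 0.403
(χ ⊗ φ) ↔ (χ ↔ φ) = 1 − |0.000 − 0.403| = 1 − 0.403 = 0.597
~((χ ⊗ φ) ↔ (χ ↔ φ)) = 1 − 0.597 = 0.403
(χ ∧ ψ) ↔ ~((χ ⊗ φ) ↔ (χ ↔ φ)) = 1 − |0.094 − 0.403| = 1 − 0.309 = 0.691
φ ∧ ((χ ∧ ψ) ↔ ~((χ ⊗ φ) ↔ (χ ↔ φ))) = min(0.691, 0.691) = 0.691
(ψ ⊗ χ) → (φ ∧ ((χ ∧ ψ) ↔ ~((χ ⊗ φ) ↔ (χ ↔ φ)))) = min(1, 1 − 0.000 + 0.691) = min(1, 1.691) = 1.000
((ψ ⊗ χ) → (φ ∧ ((χ ∧ ψ) ↔ ~((χ ⊗ φ) ↔ (χ ↔ φ))))) ⊗ χ = max(0, 1.000 + 0.094 − 1) = max(0, 0.094) = 0.094

0.094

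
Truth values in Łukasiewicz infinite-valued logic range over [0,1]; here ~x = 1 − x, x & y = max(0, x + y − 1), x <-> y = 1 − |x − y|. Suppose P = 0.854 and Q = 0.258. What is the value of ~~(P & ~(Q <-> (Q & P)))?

0.000

Q & P = max(0, 0.258 + 0.854 − 1) = max(0, 0.112) = 0.112
Q <-> (Q & P) = 1 − |0.258 − 0.112| = 1 − 0.146 = 0.854
~(Q <-> (Q & P)) = 1 − 0.854 = 0.146
P & ~(Q <-> (Q & P)) = max(0, 0.854 + 0.146 − 1) = max(0, 0.000) = 0.000
~(P & ~(Q <-> (Q & P))) = 1 − 0.000 = 1.000
~~(P & ~(Q <-> (Q & P))) = 1 − 1.000 = 0.000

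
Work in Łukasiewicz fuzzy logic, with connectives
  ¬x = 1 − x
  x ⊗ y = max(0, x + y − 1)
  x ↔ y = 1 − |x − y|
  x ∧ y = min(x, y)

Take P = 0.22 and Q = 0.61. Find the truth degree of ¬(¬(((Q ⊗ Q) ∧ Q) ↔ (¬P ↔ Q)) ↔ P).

0.39

Q ⊗ Q = max(0, 0.61 + 0.61 − 1) = max(0, 0.22) = 0.22
(Q ⊗ Q) ∧ Q = min(0.22, 0.61) = 0.22
¬P = 1 − 0.22 = 0.78
¬P ↔ Q = 1 − |0.78 − 0.61| = 1 − 0.17 = 0.83
((Q ⊗ Q) ∧ Q) ↔ (¬P ↔ Q) = 1 − |0.22 − 0.83| = 1 − 0.61 = 0.39
¬(((Q ⊗ Q) ∧ Q) ↔ (¬P ↔ Q)) = 1 − 0.39 = 0.61
¬(((Q ⊗ Q) ∧ Q) ↔ (¬P ↔ Q)) ↔ P = 1 − |0.61 − 0.22| = 1 − 0.39 = 0.61
¬(¬(((Q ⊗ Q) ∧ Q) ↔ (¬P ↔ Q)) ↔ P) = 1 − 0.61 = 0.39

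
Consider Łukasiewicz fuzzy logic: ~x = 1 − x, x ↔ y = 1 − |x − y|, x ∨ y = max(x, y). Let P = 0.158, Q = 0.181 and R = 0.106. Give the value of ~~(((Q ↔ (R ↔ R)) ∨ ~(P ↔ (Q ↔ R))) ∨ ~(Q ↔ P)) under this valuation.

0.767

R ↔ R = 1 − |0.106 − 0.106| = 1 − 0.000 = 1.000
Q ↔ (R ↔ R) = 1 − |0.181 − 1.000| = 1 − 0.819 = 0.181
Q ↔ R = 1 − |0.181 − 0.106| = 1 − 0.075 = 0.925
P ↔ (Q ↔ R) = 1 − |0.158 − 0.925| = 1 − 0.767 = 0.233
~(P ↔ (Q ↔ R)) = 1 − 0.233 = 0.767
(Q ↔ (R ↔ R)) ∨ ~(P ↔ (Q ↔ R)) = max(0.181, 0.767) = 0.767
Q ↔ P = 1 − |0.181 − 0.158| = 1 − 0.023 = 0.977
~(Q ↔ P) = 1 − 0.977 = 0.023
((Q ↔ (R ↔ R)) ∨ ~(P ↔ (Q ↔ R))) ∨ ~(Q ↔ P) = max(0.767, 0.023) = 0.767
~(((Q ↔ (R ↔ R)) ∨ ~(P ↔ (Q ↔ R))) ∨ ~(Q ↔ P)) = 1 − 0.767 = 0.233
~~(((Q ↔ (R ↔ R)) ∨ ~(P ↔ (Q ↔ R))) ∨ ~(Q ↔ P)) = 1 − 0.233 = 0.767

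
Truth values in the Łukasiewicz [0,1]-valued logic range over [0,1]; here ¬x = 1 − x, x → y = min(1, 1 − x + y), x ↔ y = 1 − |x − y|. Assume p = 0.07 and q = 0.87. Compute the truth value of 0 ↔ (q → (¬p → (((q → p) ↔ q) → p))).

0.06

¬p = 1 − 0.07 = 0.93
q → p = min(1, 1 − 0.87 + 0.07) = min(1, 0.20) = 0.20
(q → p) ↔ q = 1 − |0.20 − 0.87| = 1 − 0.67 = 0.33
((q → p) ↔ q) → p = min(1, 1 − 0.33 + 0.07) = min(1, 0.74) = 0.74
¬p → (((q → p) ↔ q) → p) = min(1, 1 − 0.93 + 0.74) = min(1, 0.81) = 0.81
q → (¬p → (((q → p) ↔ q) → p)) = min(1, 1 − 0.87 + 0.81) = min(1, 0.94) = 0.94
0 ↔ (q → (¬p → (((q → p) ↔ q) → p))) = 1 − |0.00 − 0.94| = 1 − 0.94 = 0.06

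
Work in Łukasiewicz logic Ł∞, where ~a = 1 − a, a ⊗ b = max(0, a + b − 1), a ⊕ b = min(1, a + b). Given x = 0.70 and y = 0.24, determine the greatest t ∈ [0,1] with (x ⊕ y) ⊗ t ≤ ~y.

0.82

x ⊕ y = min(1, 0.70 + 0.24) = min(1, 0.94) = 0.94
So the left factor is x ⊕ y = 0.94.
~y = 1 − 0.24 = 0.76
So the right-hand bound is ~y = 0.76.
The residuum of the Łukasiewicz t-norm gives the supremum: min(1, 1 − 0.94 + 0.76).
1 − 0.94 + 0.76 = 0.82, so t = min(1, 0.82) = 0.82.
Check: 0.94 ⊗ 0.82 = max(0, 0.76) = 0.76 ≤ 0.76.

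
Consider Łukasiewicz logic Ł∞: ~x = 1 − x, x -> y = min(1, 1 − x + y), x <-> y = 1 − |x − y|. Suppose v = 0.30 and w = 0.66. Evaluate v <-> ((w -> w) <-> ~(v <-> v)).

0.70

w -> w = min(1, 1 − 0.66 + 0.66) = min(1, 1.00) = 1.00
v <-> v = 1 − |0.30 − 0.30| = 1 − 0.00 = 1.00
~(v <-> v) = 1 − 1.00 = 0.00
(w -> w) <-> ~(v <-> v) = 1 − |1.00 − 0.00| = 1 − 1.00 = 0.00
v <-> ((w -> w) <-> ~(v <-> v)) = 1 − |0.30 − 0.00| = 1 − 0.30 = 0.70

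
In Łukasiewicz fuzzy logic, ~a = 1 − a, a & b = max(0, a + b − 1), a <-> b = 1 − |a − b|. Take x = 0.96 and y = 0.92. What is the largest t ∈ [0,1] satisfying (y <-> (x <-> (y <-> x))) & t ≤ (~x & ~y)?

0.08

y <-> x = 1 − |0.92 − 0.96| = 1 − 0.04 = 0.96
x <-> (y <-> x) = 1 − |0.96 − 0.96| = 1 − 0.00 = 1.00
y <-> (x <-> (y <-> x)) = 1 − |0.92 − 1.00| = 1 − 0.08 = 0.92
So the left factor is y <-> (x <-> (y <-> x)) = 0.92.
~x = 1 − 0.96 = 0.04
~y = 1 − 0.92 = 0.08
~x & ~y = max(0, 0.04 + 0.08 − 1) = max(0, -0.88) = 0.00
So the right-hand bound is ~x & ~y = 0.00.
The residuum of the Łukasiewicz t-norm gives the supremum: min(1, 1 − 0.92 + 0.00).
1 − 0.92 + 0.00 = 0.08, so t = min(1, 0.08) = 0.08.
Check: 0.92 & 0.08 = max(0, 0.00) = 0.00 ≤ 0.00.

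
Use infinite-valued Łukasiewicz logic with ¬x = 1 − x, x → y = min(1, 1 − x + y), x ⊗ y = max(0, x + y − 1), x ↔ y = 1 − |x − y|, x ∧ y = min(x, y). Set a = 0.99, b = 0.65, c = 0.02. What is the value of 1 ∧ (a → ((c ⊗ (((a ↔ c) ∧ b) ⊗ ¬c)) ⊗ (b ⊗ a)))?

0.01

a ↔ c = 1 − |0.99 − 0.02| = 1 − 0.97 = 0.03
(a ↔ c) ∧ b = min(0.03, 0.65) = 0.03
¬c = 1 − 0.02 = 0.98
((a ↔ c) ∧ b) ⊗ ¬c = max(0, 0.03 + 0.98 − 1) = max(0, 0.01) = 0.01
c ⊗ (((a ↔ c) ∧ b) ⊗ ¬c) = max(0, 0.02 + 0.01 − 1) = max(0, -0.97) = 0.00
b ⊗ a = max(0, 0.65 + 0.99 − 1) = max(0, 0.64) = 0.64
(c ⊗ (((a ↔ c) ∧ b) ⊗ ¬c)) ⊗ (b ⊗ a) = max(0, 0.00 + 0.64 − 1) = max(0, -0.36) = 0.00
a → ((c ⊗ (((a ↔ c) ∧ b) ⊗ ¬c)) ⊗ (b ⊗ a)) = min(1, 1 − 0.99 + 0.00) = min(1, 0.01) = 0.01
1 ∧ (a → ((c ⊗ (((a ↔ c) ∧ b) ⊗ ¬c)) ⊗ (b ⊗ a))) = min(1.00, 0.01) = 0.01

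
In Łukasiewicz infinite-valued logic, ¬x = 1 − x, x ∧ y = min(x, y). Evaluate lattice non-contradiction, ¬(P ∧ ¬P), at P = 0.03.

0.97

¬P = 1 − 0.03 = 0.97
P ∧ ¬P = min(0.03, 0.97) = 0.03
¬(P ∧ ¬P) = 1 − 0.03 = 0.97
(The value 0.97 < 1 shows this instance is not satisfied; not a Ł∞-tautology — its value is 1 − min(a, 1−a).)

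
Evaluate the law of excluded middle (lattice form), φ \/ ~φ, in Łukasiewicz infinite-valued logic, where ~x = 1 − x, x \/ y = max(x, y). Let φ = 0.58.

0.58

~φ = 1 − 0.58 = 0.42
φ \/ ~φ = max(0.58, 0.42) = 0.58
(The value 0.58 < 1 shows this instance is not satisfied; not a Ł∞-tautology — its value is max(a, 1−a).)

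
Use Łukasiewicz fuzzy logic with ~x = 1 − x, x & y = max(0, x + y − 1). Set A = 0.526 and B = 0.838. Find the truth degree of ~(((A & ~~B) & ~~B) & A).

~B = 1 − 0.838 = 0.162
~~B = 1 − 0.162 = 0.838
A & ~~B = max(0, 0.526 + 0.838 − 1) = max(0, 0.364) = 0.364
(A & ~~B) & ~~B = max(0, 0.364 + 0.838 − 1) = max(0, 0.202) = 0.202
((A & ~~B) & ~~B) & A = max(0, 0.202 + 0.526 − 1) = max(0, -0.272) = 0.000
~(((A & ~~B) & ~~B) & A) = 1 − 0.000 = 1.000

1.000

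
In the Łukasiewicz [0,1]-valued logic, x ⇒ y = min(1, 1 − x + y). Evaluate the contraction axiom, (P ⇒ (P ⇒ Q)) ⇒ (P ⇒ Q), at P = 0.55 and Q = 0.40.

P ⇒ Q = min(1, 1 − 0.55 + 0.40) = min(1, 0.85) = 0.85
P ⇒ (P ⇒ Q) = min(1, 1 − 0.55 + 0.85) = min(1, 1.30) = 1.00
(P ⇒ (P ⇒ Q)) ⇒ (P ⇒ Q) = min(1, 1 − 1.00 + 0.85) = min(1, 0.85) = 0.85
(The value 0.85 < 1 shows this instance is not satisfied; fails in Ł∞ (the t-norm is not idempotent).)

0.85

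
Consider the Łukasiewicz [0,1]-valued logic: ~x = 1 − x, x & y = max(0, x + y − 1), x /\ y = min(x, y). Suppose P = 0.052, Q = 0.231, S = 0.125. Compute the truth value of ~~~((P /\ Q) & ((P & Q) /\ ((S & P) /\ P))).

1.000

P /\ Q = min(0.052, 0.231) = 0.052
P & Q = max(0, 0.052 + 0.231 − 1) = max(0, -0.717) = 0.000
S & P = max(0, 0.125 + 0.052 − 1) = max(0, -0.823) = 0.000
(S & P) /\ P = min(0.000, 0.052) = 0.000
(P & Q) /\ ((S & P) /\ P) = min(0.000, 0.000) = 0.000
(P /\ Q) & ((P & Q) /\ ((S & P) /\ P)) = max(0, 0.052 + 0.000 − 1) = max(0, -0.948) = 0.000
~((P /\ Q) & ((P & Q) /\ ((S & P) /\ P))) = 1 − 0.000 = 1.000
~~((P /\ Q) & ((P & Q) /\ ((S & P) /\ P))) = 1 − 1.000 = 0.000
~~~((P /\ Q) & ((P & Q) /\ ((S & P) /\ P))) = 1 − 0.000 = 1.000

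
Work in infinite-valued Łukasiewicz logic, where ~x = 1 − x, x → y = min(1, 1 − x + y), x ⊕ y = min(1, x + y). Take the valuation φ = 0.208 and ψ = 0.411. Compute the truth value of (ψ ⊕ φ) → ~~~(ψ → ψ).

0.381

ψ ⊕ φ = min(1, 0.411 + 0.208) = min(1, 0.619) = 0.619
ψ → ψ = min(1, 1 − 0.411 + 0.411) = min(1, 1.000) = 1.000
~(ψ → ψ) = 1 − 1.000 = 0.000
~~(ψ → ψ) = 1 − 0.000 = 1.000
~~~(ψ → ψ) = 1 − 1.000 = 0.000
(ψ ⊕ φ) → ~~~(ψ → ψ) = min(1, 1 − 0.619 + 0.000) = min(1, 0.381) = 0.381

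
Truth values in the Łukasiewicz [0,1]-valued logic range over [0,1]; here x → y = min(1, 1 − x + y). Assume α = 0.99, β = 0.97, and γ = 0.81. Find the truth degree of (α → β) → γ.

α → β = min(1, 1 − 0.99 + 0.97) = min(1, 0.98) = 0.98
(α → β) → γ = min(1, 1 − 0.98 + 0.81) = min(1, 0.83) = 0.83

0.83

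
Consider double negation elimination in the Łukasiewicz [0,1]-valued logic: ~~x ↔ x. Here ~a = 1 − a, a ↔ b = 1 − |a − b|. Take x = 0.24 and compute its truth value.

1.00

~x = 1 − 0.24 = 0.76
~~x = 1 − 0.76 = 0.24
~~x ↔ x = 1 − |0.24 − 0.24| = 1 − 0.00 = 1.00
(As expected: always 1 in Ł∞ since negation is involutive.)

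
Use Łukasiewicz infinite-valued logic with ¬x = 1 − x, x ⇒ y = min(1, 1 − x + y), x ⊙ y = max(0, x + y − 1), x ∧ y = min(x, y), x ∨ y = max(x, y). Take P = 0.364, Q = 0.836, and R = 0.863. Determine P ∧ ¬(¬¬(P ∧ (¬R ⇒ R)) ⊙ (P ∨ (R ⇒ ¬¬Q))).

0.364

¬R = 1 − 0.863 = 0.137
¬R ⇒ R = min(1, 1 − 0.137 + 0.863) = min(1, 1.726) = 1.000
P ∧ (¬R ⇒ R) = min(0.364, 1.000) = 0.364
¬(P ∧ (¬R ⇒ R)) = 1 − 0.364 = 0.636
¬¬(P ∧ (¬R ⇒ R)) = 1 − 0.636 = 0.364
¬Q = 1 − 0.836 = 0.164
¬¬Q = 1 − 0.164 = 0.836
R ⇒ ¬¬Q = min(1, 1 − 0.863 + 0.836) = min(1, 0.973) = 0.973
P ∨ (R ⇒ ¬¬Q) = max(0.364, 0.973) = 0.973
¬¬(P ∧ (¬R ⇒ R)) ⊙ (P ∨ (R ⇒ ¬¬Q)) = max(0, 0.364 + 0.973 − 1) = max(0, 0.337) = 0.337
¬(¬¬(P ∧ (¬R ⇒ R)) ⊙ (P ∨ (R ⇒ ¬¬Q))) = 1 − 0.337 = 0.663
P ∧ ¬(¬¬(P ∧ (¬R ⇒ R)) ⊙ (P ∨ (R ⇒ ¬¬Q))) = min(0.364, 0.663) = 0.364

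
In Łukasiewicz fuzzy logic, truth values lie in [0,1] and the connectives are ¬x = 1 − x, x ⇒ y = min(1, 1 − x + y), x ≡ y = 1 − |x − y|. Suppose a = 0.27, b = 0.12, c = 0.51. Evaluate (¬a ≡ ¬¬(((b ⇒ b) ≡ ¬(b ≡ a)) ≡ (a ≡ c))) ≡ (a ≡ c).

¬a = 1 − 0.27 = 0.73
b ⇒ b = min(1, 1 − 0.12 + 0.12) = min(1, 1.00) = 1.00
b ≡ a = 1 − |0.12 − 0.27| = 1 − 0.15 = 0.85
¬(b ≡ a) = 1 − 0.85 = 0.15
(b ⇒ b) ≡ ¬(b ≡ a) = 1 − |1.00 − 0.15| = 1 − 0.85 = 0.15
a ≡ c = 1 − |0.27 − 0.51| = 1 − 0.24 = 0.76
((b ⇒ b) ≡ ¬(b ≡ a)) ≡ (a ≡ c) = 1 − |0.15 − 0.76| = 1 − 0.61 = 0.39
¬(((b ⇒ b) ≡ ¬(b ≡ a)) ≡ (a ≡ c)) = 1 − 0.39 = 0.61
¬¬(((b ⇒ b) ≡ ¬(b ≡ a)) ≡ (a ≡ c)) = 1 − 0.61 = 0.39
¬a ≡ ¬¬(((b ⇒ b) ≡ ¬(b ≡ a)) ≡ (a ≡ c)) = 1 − |0.73 − 0.39| = 1 − 0.34 = 0.66
(¬a ≡ ¬¬(((b ⇒ b) ≡ ¬(b ≡ a)) ≡ (a ≡ c))) ≡ (a ≡ c) = 1 − |0.66 − 0.76| = 1 − 0.10 = 0.90

0.90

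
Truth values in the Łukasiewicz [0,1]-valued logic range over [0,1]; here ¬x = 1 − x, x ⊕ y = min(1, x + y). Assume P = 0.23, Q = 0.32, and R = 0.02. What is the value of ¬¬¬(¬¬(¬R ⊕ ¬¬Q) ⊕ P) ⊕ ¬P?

¬R = 1 − 0.02 = 0.98
¬Q = 1 − 0.32 = 0.68
¬¬Q = 1 − 0.68 = 0.32
¬R ⊕ ¬¬Q = min(1, 0.98 + 0.32) = min(1, 1.30) = 1.00
¬(¬R ⊕ ¬¬Q) = 1 − 1.00 = 0.00
¬¬(¬R ⊕ ¬¬Q) = 1 − 0.00 = 1.00
¬¬(¬R ⊕ ¬¬Q) ⊕ P = min(1, 1.00 + 0.23) = min(1, 1.23) = 1.00
¬(¬¬(¬R ⊕ ¬¬Q) ⊕ P) = 1 − 1.00 = 0.00
¬¬(¬¬(¬R ⊕ ¬¬Q) ⊕ P) = 1 − 0.00 = 1.00
¬¬¬(¬¬(¬R ⊕ ¬¬Q) ⊕ P) = 1 − 1.00 = 0.00
¬P = 1 − 0.23 = 0.77
¬¬¬(¬¬(¬R ⊕ ¬¬Q) ⊕ P) ⊕ ¬P = min(1, 0.00 + 0.77) = min(1, 0.77) = 0.77

0.77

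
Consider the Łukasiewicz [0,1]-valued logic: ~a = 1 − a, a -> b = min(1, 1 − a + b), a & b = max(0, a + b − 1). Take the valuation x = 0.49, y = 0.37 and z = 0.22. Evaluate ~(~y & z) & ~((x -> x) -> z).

0.78

~y = 1 − 0.37 = 0.63
~y & z = max(0, 0.63 + 0.22 − 1) = max(0, -0.15) = 0.00
~(~y & z) = 1 − 0.00 = 1.00
x -> x = min(1, 1 − 0.49 + 0.49) = min(1, 1.00) = 1.00
(x -> x) -> z = min(1, 1 − 1.00 + 0.22) = min(1, 0.22) = 0.22
~((x -> x) -> z) = 1 − 0.22 = 0.78
~(~y & z) & ~((x -> x) -> z) = max(0, 1.00 + 0.78 − 1) = max(0, 0.78) = 0.78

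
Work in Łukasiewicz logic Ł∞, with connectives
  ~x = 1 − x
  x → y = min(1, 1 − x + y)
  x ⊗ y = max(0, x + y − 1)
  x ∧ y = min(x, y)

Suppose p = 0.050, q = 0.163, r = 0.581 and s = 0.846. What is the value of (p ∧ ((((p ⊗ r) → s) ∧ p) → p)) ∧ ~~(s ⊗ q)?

p ⊗ r = max(0, 0.050 + 0.581 − 1) = max(0, -0.369) = 0.000
(p ⊗ r) → s = min(1, 1 − 0.000 + 0.846) = min(1, 1.846) = 1.000
((p ⊗ r) → s) ∧ p = min(1.000, 0.050) = 0.050
(((p ⊗ r) → s) ∧ p) → p = min(1, 1 − 0.050 + 0.050) = min(1, 1.000) = 1.000
p ∧ ((((p ⊗ r) → s) ∧ p) → p) = min(0.050, 1.000) = 0.050
s ⊗ q = max(0, 0.846 + 0.163 − 1) = max(0, 0.009) = 0.009
~(s ⊗ q) = 1 − 0.009 = 0.991
~~(s ⊗ q) = 1 − 0.991 = 0.009
(p ∧ ((((p ⊗ r) → s) ∧ p) → p)) ∧ ~~(s ⊗ q) = min(0.050, 0.009) = 0.009

0.009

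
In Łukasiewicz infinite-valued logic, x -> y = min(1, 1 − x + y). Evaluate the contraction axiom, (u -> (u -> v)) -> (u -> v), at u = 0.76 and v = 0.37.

0.76

u -> v = min(1, 1 − 0.76 + 0.37) = min(1, 0.61) = 0.61
u -> (u -> v) = min(1, 1 − 0.76 + 0.61) = min(1, 0.85) = 0.85
(u -> (u -> v)) -> (u -> v) = min(1, 1 − 0.85 + 0.61) = min(1, 0.76) = 0.76
(The value 0.76 < 1 shows this instance is not satisfied; fails in Ł∞ (the t-norm is not idempotent).)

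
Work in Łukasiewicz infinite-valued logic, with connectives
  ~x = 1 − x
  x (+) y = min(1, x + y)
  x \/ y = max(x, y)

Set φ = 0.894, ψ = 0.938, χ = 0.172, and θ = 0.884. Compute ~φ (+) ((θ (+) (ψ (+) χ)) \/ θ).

~φ = 1 − 0.894 = 0.106
ψ (+) χ = min(1, 0.938 + 0.172) = min(1, 1.110) = 1.000
θ (+) (ψ (+) χ) = min(1, 0.884 + 1.000) = min(1, 1.884) = 1.000
(θ (+) (ψ (+) χ)) \/ θ = max(1.000, 0.884) = 1.000
~φ (+) ((θ (+) (ψ (+) χ)) \/ θ) = min(1, 0.106 + 1.000) = min(1, 1.106) = 1.000

1.000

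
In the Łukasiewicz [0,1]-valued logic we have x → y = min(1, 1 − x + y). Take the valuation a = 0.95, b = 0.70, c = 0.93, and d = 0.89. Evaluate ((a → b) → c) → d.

0.89

a → b = min(1, 1 − 0.95 + 0.70) = min(1, 0.75) = 0.75
(a → b) → c = min(1, 1 − 0.75 + 0.93) = min(1, 1.18) = 1.00
((a → b) → c) → d = min(1, 1 − 1.00 + 0.89) = min(1, 0.89) = 0.89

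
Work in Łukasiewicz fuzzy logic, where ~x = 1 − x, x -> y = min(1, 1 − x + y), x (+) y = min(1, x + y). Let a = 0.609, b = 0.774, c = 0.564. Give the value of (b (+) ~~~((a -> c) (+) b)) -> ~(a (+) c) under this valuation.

0.226

a -> c = min(1, 1 − 0.609 + 0.564) = min(1, 0.955) = 0.955
(a -> c) (+) b = min(1, 0.955 + 0.774) = min(1, 1.729) = 1.000
~((a -> c) (+) b) = 1 − 1.000 = 0.000
~~((a -> c) (+) b) = 1 − 0.000 = 1.000
~~~((a -> c) (+) b) = 1 − 1.000 = 0.000
b (+) ~~~((a -> c) (+) b) = min(1, 0.774 + 0.000) = min(1, 0.774) = 0.774
a (+) c = min(1, 0.609 + 0.564) = min(1, 1.173) = 1.000
~(a (+) c) = 1 − 1.000 = 0.000
(b (+) ~~~((a -> c) (+) b)) -> ~(a (+) c) = min(1, 1 − 0.774 + 0.000) = min(1, 0.226) = 0.226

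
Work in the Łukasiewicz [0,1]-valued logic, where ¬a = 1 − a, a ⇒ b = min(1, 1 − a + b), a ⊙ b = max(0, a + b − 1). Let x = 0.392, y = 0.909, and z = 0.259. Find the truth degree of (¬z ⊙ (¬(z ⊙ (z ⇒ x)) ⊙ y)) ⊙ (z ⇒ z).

0.391

¬z = 1 − 0.259 = 0.741
z ⇒ x = min(1, 1 − 0.259 + 0.392) = min(1, 1.133) = 1.000
z ⊙ (z ⇒ x) = max(0, 0.259 + 1.000 − 1) = max(0, 0.259) = 0.259
¬(z ⊙ (z ⇒ x)) = 1 − 0.259 = 0.741
¬(z ⊙ (z ⇒ x)) ⊙ y = max(0, 0.741 + 0.909 − 1) = max(0, 0.650) = 0.650
¬z ⊙ (¬(z ⊙ (z ⇒ x)) ⊙ y) = max(0, 0.741 + 0.650 − 1) = max(0, 0.391) = 0.391
z ⇒ z = min(1, 1 − 0.259 + 0.259) = min(1, 1.000) = 1.000
(¬z ⊙ (¬(z ⊙ (z ⇒ x)) ⊙ y)) ⊙ (z ⇒ z) = max(0, 0.391 + 1.000 − 1) = max(0, 0.391) = 0.391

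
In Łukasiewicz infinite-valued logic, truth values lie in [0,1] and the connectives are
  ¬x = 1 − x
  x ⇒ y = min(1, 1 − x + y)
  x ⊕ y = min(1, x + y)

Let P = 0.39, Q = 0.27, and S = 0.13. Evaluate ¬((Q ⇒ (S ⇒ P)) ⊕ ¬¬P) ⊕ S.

S ⇒ P = min(1, 1 − 0.13 + 0.39) = min(1, 1.26) = 1.00
Q ⇒ (S ⇒ P) = min(1, 1 − 0.27 + 1.00) = min(1, 1.73) = 1.00
¬P = 1 − 0.39 = 0.61
¬¬P = 1 − 0.61 = 0.39
(Q ⇒ (S ⇒ P)) ⊕ ¬¬P = min(1, 1.00 + 0.39) = min(1, 1.39) = 1.00
¬((Q ⇒ (S ⇒ P)) ⊕ ¬¬P) = 1 − 1.00 = 0.00
¬((Q ⇒ (S ⇒ P)) ⊕ ¬¬P) ⊕ S = min(1, 0.00 + 0.13) = min(1, 0.13) = 0.13

0.13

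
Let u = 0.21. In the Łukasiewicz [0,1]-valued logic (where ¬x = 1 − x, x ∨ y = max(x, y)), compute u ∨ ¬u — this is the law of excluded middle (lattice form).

0.79

¬u = 1 − 0.21 = 0.79
u ∨ ¬u = max(0.21, 0.79) = 0.79
(The value 0.79 < 1 shows this instance is not satisfied; not a Ł∞-tautology — its value is max(a, 1−a).)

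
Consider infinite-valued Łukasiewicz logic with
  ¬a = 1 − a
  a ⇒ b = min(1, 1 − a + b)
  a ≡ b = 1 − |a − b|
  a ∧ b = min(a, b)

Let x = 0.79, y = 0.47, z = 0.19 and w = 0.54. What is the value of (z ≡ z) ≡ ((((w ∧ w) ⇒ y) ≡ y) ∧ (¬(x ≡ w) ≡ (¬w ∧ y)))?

0.54

z ≡ z = 1 − |0.19 − 0.19| = 1 − 0.00 = 1.00
w ∧ w = min(0.54, 0.54) = 0.54
(w ∧ w) ⇒ y = min(1, 1 − 0.54 + 0.47) = min(1, 0.93) = 0.93
((w ∧ w) ⇒ y) ≡ y = 1 − |0.93 − 0.47| = 1 − 0.46 = 0.54
x ≡ w = 1 − |0.79 − 0.54| = 1 − 0.25 = 0.75
¬(x ≡ w) = 1 − 0.75 = 0.25
¬w = 1 − 0.54 = 0.46
¬w ∧ y = min(0.46, 0.47) = 0.46
¬(x ≡ w) ≡ (¬w ∧ y) = 1 − |0.25 − 0.46| = 1 − 0.21 = 0.79
(((w ∧ w) ⇒ y) ≡ y) ∧ (¬(x ≡ w) ≡ (¬w ∧ y)) = min(0.54, 0.79) = 0.54
(z ≡ z) ≡ ((((w ∧ w) ⇒ y) ≡ y) ∧ (¬(x ≡ w) ≡ (¬w ∧ y))) = 1 − |1.00 − 0.54| = 1 − 0.46 = 0.54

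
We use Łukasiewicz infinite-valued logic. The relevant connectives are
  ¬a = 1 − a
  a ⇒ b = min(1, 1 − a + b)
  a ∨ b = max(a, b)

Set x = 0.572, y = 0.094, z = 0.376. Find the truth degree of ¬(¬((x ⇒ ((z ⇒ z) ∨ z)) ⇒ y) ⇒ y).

z ⇒ z = min(1, 1 − 0.376 + 0.376) = min(1, 1.000) = 1.000
(z ⇒ z) ∨ z = max(1.000, 0.376) = 1.000
x ⇒ ((z ⇒ z) ∨ z) = min(1, 1 − 0.572 + 1.000) = min(1, 1.428) = 1.000
(x ⇒ ((z ⇒ z) ∨ z)) ⇒ y = min(1, 1 − 1.000 + 0.094) = min(1, 0.094) = 0.094
¬((x ⇒ ((z ⇒ z) ∨ z)) ⇒ y) = 1 − 0.094 = 0.906
¬((x ⇒ ((z ⇒ z) ∨ z)) ⇒ y) ⇒ y = min(1, 1 − 0.906 + 0.094) = min(1, 0.188) = 0.188
¬(¬((x ⇒ ((z ⇒ z) ∨ z)) ⇒ y) ⇒ y) = 1 − 0.188 = 0.812

0.812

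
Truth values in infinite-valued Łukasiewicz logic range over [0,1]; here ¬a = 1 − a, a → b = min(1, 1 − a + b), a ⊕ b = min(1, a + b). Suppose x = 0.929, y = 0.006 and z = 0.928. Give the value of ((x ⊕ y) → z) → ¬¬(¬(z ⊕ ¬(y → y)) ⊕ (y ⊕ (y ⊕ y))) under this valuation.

0.097

x ⊕ y = min(1, 0.929 + 0.006) = min(1, 0.935) = 0.935
(x ⊕ y) → z = min(1, 1 − 0.935 + 0.928) = min(1, 0.993) = 0.993
y → y = min(1, 1 − 0.006 + 0.006) = min(1, 1.000) = 1.000
¬(y → y) = 1 − 1.000 = 0.000
z ⊕ ¬(y → y) = min(1, 0.928 + 0.000) = min(1, 0.928) = 0.928
¬(z ⊕ ¬(y → y)) = 1 − 0.928 = 0.072
y ⊕ y = min(1, 0.006 + 0.006) = min(1, 0.012) = 0.012
y ⊕ (y ⊕ y) = min(1, 0.006 + 0.012) = min(1, 0.018) = 0.018
¬(z ⊕ ¬(y → y)) ⊕ (y ⊕ (y ⊕ y)) = min(1, 0.072 + 0.018) = min(1, 0.090) = 0.090
¬(¬(z ⊕ ¬(y → y)) ⊕ (y ⊕ (y ⊕ y))) = 1 − 0.090 = 0.910
¬¬(¬(z ⊕ ¬(y → y)) ⊕ (y ⊕ (y ⊕ y))) = 1 − 0.910 = 0.090
((x ⊕ y) → z) → ¬¬(¬(z ⊕ ¬(y → y)) ⊕ (y ⊕ (y ⊕ y))) = min(1, 1 − 0.993 + 0.090) = min(1, 0.097) = 0.097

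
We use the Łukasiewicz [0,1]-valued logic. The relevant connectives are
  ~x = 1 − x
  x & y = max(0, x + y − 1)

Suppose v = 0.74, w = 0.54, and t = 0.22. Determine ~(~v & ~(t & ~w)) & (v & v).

~v = 1 − 0.74 = 0.26
~w = 1 − 0.54 = 0.46
t & ~w = max(0, 0.22 + 0.46 − 1) = max(0, -0.32) = 0.00
~(t & ~w) = 1 − 0.00 = 1.00
~v & ~(t & ~w) = max(0, 0.26 + 1.00 − 1) = max(0, 0.26) = 0.26
~(~v & ~(t & ~w)) = 1 − 0.26 = 0.74
v & v = max(0, 0.74 + 0.74 − 1) = max(0, 0.48) = 0.48
~(~v & ~(t & ~w)) & (v & v) = max(0, 0.74 + 0.48 − 1) = max(0, 0.22) = 0.22

0.22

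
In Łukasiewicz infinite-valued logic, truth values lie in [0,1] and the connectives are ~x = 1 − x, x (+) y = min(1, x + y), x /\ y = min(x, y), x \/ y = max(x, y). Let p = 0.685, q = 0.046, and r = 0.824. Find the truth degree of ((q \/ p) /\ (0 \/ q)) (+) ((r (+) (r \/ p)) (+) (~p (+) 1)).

q \/ p = max(0.046, 0.685) = 0.685
0 \/ q = max(0.000, 0.046) = 0.046
(q \/ p) /\ (0 \/ q) = min(0.685, 0.046) = 0.046
r \/ p = max(0.824, 0.685) = 0.824
r (+) (r \/ p) = min(1, 0.824 + 0.824) = min(1, 1.648) = 1.000
~p = 1 − 0.685 = 0.315
~p (+) 1 = min(1, 0.315 + 1.000) = min(1, 1.315) = 1.000
(r (+) (r \/ p)) (+) (~p (+) 1) = min(1, 1.000 + 1.000) = min(1, 2.000) = 1.000
((q \/ p) /\ (0 \/ q)) (+) ((r (+) (r \/ p)) (+) (~p (+) 1)) = min(1, 0.046 + 1.000) = min(1, 1.046) = 1.000

1.000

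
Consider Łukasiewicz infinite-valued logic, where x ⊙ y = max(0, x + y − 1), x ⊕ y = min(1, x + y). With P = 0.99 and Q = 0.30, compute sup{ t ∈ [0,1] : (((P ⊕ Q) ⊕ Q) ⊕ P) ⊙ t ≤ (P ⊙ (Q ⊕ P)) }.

P ⊕ Q = min(1, 0.99 + 0.30) = min(1, 1.29) = 1.00
(P ⊕ Q) ⊕ Q = min(1, 1.00 + 0.30) = min(1, 1.30) = 1.00
((P ⊕ Q) ⊕ Q) ⊕ P = min(1, 1.00 + 0.99) = min(1, 1.99) = 1.00
So the left factor is ((P ⊕ Q) ⊕ Q) ⊕ P = 1.00.
Q ⊕ P = min(1, 0.30 + 0.99) = min(1, 1.29) = 1.00
P ⊙ (Q ⊕ P) = max(0, 0.99 + 1.00 − 1) = max(0, 0.99) = 0.99
So the right-hand bound is P ⊙ (Q ⊕ P) = 0.99.
The residuum of the Łukasiewicz t-norm gives the supremum: min(1, 1 − 1.00 + 0.99).
1 − 1.00 + 0.99 = 0.99, so t = min(1, 0.99) = 0.99.
Check: 1.00 ⊙ 0.99 = max(0, 0.99) = 0.99 ≤ 0.99.

0.99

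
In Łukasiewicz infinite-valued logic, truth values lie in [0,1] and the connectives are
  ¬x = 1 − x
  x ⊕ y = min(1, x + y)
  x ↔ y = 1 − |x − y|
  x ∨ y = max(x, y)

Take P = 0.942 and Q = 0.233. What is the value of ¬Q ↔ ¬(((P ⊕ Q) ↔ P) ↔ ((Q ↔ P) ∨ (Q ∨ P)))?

0.233

¬Q = 1 − 0.233 = 0.767
P ⊕ Q = min(1, 0.942 + 0.233) = min(1, 1.175) = 1.000
(P ⊕ Q) ↔ P = 1 − |1.000 − 0.942| = 1 − 0.058 = 0.942
Q ↔ P = 1 − |0.233 − 0.942| = 1 − 0.709 = 0.291
Q ∨ P = max(0.233, 0.942) = 0.942
(Q ↔ P) ∨ (Q ∨ P) = max(0.291, 0.942) = 0.942
((P ⊕ Q) ↔ P) ↔ ((Q ↔ P) ∨ (Q ∨ P)) = 1 − |0.942 − 0.942| = 1 − 0.000 = 1.000
¬(((P ⊕ Q) ↔ P) ↔ ((Q ↔ P) ∨ (Q ∨ P))) = 1 − 1.000 = 0.000
¬Q ↔ ¬(((P ⊕ Q) ↔ P) ↔ ((Q ↔ P) ∨ (Q ∨ P))) = 1 − |0.767 − 0.000| = 1 − 0.767 = 0.233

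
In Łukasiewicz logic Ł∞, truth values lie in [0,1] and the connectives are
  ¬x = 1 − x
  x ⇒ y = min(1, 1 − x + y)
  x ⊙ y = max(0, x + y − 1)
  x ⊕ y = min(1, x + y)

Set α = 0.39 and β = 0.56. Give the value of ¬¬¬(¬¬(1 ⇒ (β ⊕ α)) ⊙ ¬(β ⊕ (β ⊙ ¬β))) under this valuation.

β ⊕ α = min(1, 0.56 + 0.39) = min(1, 0.95) = 0.95
1 ⇒ (β ⊕ α) = min(1, 1 − 1.00 + 0.95) = min(1, 0.95) = 0.95
¬(1 ⇒ (β ⊕ α)) = 1 − 0.95 = 0.05
¬¬(1 ⇒ (β ⊕ α)) = 1 − 0.05 = 0.95
¬β = 1 − 0.56 = 0.44
β ⊙ ¬β = max(0, 0.56 + 0.44 − 1) = max(0, 0.00) = 0.00
β ⊕ (β ⊙ ¬β) = min(1, 0.56 + 0.00) = min(1, 0.56) = 0.56
¬(β ⊕ (β ⊙ ¬β)) = 1 − 0.56 = 0.44
¬¬(1 ⇒ (β ⊕ α)) ⊙ ¬(β ⊕ (β ⊙ ¬β)) = max(0, 0.95 + 0.44 − 1) = max(0, 0.39) = 0.39
¬(¬¬(1 ⇒ (β ⊕ α)) ⊙ ¬(β ⊕ (β ⊙ ¬β))) = 1 − 0.39 = 0.61
¬¬(¬¬(1 ⇒ (β ⊕ α)) ⊙ ¬(β ⊕ (β ⊙ ¬β))) = 1 − 0.61 = 0.39
¬¬¬(¬¬(1 ⇒ (β ⊕ α)) ⊙ ¬(β ⊕ (β ⊙ ¬β))) = 1 − 0.39 = 0.61

0.61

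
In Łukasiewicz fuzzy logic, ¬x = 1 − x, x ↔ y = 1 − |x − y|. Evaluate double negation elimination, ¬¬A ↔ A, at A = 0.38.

1.00

¬A = 1 − 0.38 = 0.62
¬¬A = 1 − 0.62 = 0.38
¬¬A ↔ A = 1 − |0.38 − 0.38| = 1 − 0.00 = 1.00
(As expected: always 1 in Ł∞ since negation is involutive.)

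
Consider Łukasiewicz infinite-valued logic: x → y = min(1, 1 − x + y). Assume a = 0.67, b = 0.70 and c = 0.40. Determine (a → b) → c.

a → b = min(1, 1 − 0.67 + 0.70) = min(1, 1.03) = 1.00
(a → b) → c = min(1, 1 − 1.00 + 0.40) = min(1, 0.40) = 0.40

0.40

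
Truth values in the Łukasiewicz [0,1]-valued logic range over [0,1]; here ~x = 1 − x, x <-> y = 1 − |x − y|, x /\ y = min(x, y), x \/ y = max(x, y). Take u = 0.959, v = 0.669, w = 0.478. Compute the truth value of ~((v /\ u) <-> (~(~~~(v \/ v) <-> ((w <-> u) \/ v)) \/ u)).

0.290

v /\ u = min(0.669, 0.959) = 0.669
v \/ v = max(0.669, 0.669) = 0.669
~(v \/ v) = 1 − 0.669 = 0.331
~~(v \/ v) = 1 − 0.331 = 0.669
~~~(v \/ v) = 1 − 0.669 = 0.331
w <-> u = 1 − |0.478 − 0.959| = 1 − 0.481 = 0.519
(w <-> u) \/ v = max(0.519, 0.669) = 0.669
~~~(v \/ v) <-> ((w <-> u) \/ v) = 1 − |0.331 − 0.669| = 1 − 0.338 = 0.662
~(~~~(v \/ v) <-> ((w <-> u) \/ v)) = 1 − 0.662 = 0.338
~(~~~(v \/ v) <-> ((w <-> u) \/ v)) \/ u = max(0.338, 0.959) = 0.959
(v /\ u) <-> (~(~~~(v \/ v) <-> ((w <-> u) \/ v)) \/ u) = 1 − |0.669 − 0.959| = 1 − 0.290 = 0.710
~((v /\ u) <-> (~(~~~(v \/ v) <-> ((w <-> u) \/ v)) \/ u)) = 1 − 0.710 = 0.290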